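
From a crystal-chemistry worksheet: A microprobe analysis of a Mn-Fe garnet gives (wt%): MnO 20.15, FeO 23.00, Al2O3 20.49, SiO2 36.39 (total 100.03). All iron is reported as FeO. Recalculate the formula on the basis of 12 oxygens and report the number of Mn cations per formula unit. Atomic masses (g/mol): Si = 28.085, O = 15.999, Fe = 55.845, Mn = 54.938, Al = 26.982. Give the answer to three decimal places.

20.15 wt% MnO ÷ 70.937 g/mol = 0.28405 mol, giving 0.28405 Mn and 0.28405 O.
23.00 wt% FeO ÷ 71.844 g/mol = 0.32014 mol, giving 0.32014 Fe and 0.32014 O.
20.49 wt% Al2O3 ÷ 101.961 g/mol = 0.20096 mol, giving 0.40192 Al and 0.60288 O.
36.39 wt% SiO2 ÷ 60.083 g/mol = 0.60566 mol, giving 0.60566 Si and 1.21132 O.
Oxygen sums to 2.41839; scaling by 12/2.41839 = 4.96198 puts the formula on 12 O.
Mn: 0.28405 × 4.96198 = 1.409 atoms per formula unit.

1.409 Mn apfu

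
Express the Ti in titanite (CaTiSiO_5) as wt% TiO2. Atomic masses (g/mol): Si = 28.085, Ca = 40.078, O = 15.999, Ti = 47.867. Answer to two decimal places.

M(CaTiSiO_5) = 196.025 g/mol; M(TiO2) = 79.865 g/mol.
Moles TiO2 per formula unit = 1 Ti ÷ 1 = 1.0000.
TiO2 fraction = (1.0000 × 79.865) / 196.025 = 79.865/196.025 = 0.4074.

40.74 wt%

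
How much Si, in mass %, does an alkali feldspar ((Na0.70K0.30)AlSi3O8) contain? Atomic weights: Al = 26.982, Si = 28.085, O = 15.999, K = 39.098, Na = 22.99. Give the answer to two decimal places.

31.55 mass %

Molar mass of (Na0.70K0.30)AlSi3O8: 0.70·22.99 + 0.30·39.098 + 1·26.982 + 3·28.085 + 8·15.999 = 267.051 g/mol.
Mass of Si per formula unit: 3 × 28.085 = 84.255 g.
Weight fraction Si = 84.255 / 267.051 = 0.3155.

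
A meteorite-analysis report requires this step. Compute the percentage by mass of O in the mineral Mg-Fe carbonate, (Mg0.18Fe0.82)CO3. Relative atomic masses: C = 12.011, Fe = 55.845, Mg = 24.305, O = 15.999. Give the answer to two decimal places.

M((Mg0.18Fe0.82)CO3) = 110.176 g/mol.
O contributes 3 × 15.999 = 47.997 g per mole.
47.997/110.176 = 0.4356 → 43.56%.

43.56 weight percent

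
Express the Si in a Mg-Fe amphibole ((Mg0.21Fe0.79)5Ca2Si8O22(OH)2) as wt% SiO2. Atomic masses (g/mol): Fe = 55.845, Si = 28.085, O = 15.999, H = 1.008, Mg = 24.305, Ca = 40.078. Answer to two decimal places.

Molar mass of (Mg0.21Fe0.79)5Ca2Si8O22(OH)2 = 1.05×24.305 + 3.95×55.845 + 2×40.078 + 8×28.085 + 24×15.999 + 2×1.008 = 936.936 g/mol.
Each formula unit contains 8 Si, equivalent to 8/1 = 8.0000 mol SiO2.
M(SiO2) = 1×28.085 + 2×15.999 = 60.083 g/mol.
Mass of SiO2 per formula unit = 8.0000 × 60.083 = 480.664 g.
SiO2 wt% = 480.664 / 936.936 × 100 = 51.30%.

51.30 wt%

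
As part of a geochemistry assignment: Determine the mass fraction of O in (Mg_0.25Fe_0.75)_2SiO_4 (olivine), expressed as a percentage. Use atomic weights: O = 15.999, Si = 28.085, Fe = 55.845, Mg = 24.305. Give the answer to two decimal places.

M((Mg_0.25Fe_0.75)_2SiO_4) = 188.001 g/mol.
O contributes 4 × 15.999 = 63.996 g per mole.
63.996/188.001 = 0.3404 → 34.04%.

34.04 mass %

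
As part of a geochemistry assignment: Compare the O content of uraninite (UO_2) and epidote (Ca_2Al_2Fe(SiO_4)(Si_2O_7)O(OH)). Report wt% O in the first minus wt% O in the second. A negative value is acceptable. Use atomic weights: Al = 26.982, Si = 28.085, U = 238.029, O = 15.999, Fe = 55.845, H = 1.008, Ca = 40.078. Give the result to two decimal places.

M(UO_2) = 270.027 g/mol, so wt% O = 31.998/270.027 × 100 = 11.85%.
M(Ca_2Al_2Fe(SiO_4)(Si_2O_7)O(OH)) = 483.215 g/mol, so wt% O = 207.987/483.215 × 100 = 43.04%.
11.85 − 43.04 = -31.19 pp.

-31.19 percentage points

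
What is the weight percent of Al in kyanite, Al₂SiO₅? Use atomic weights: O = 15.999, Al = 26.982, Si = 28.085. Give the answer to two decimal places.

Molar mass of Al₂SiO₅: 2·26.982 + 1·28.085 + 5·15.999 = 162.044 g/mol.
Mass of Al per formula unit: 2 × 26.982 = 53.964 g.
Weight fraction Al = 53.964 / 162.044 = 0.3330.

33.30 mass %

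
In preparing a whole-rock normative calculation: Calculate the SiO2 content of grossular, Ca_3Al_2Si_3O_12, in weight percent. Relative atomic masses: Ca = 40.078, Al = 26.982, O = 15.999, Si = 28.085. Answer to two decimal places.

40.02 wt%

Molar mass of Ca_3Al_2Si_3O_12 = 3×40.078 + 2×26.982 + 3×28.085 + 12×15.999 = 450.441 g/mol.
Each formula unit contains 3 Si, equivalent to 3/1 = 3.0000 mol SiO2.
M(SiO2) = 1×28.085 + 2×15.999 = 60.083 g/mol.
Mass of SiO2 per formula unit = 3.0000 × 60.083 = 180.249 g.
SiO2 wt% = 180.249 / 450.441 × 100 = 40.02%.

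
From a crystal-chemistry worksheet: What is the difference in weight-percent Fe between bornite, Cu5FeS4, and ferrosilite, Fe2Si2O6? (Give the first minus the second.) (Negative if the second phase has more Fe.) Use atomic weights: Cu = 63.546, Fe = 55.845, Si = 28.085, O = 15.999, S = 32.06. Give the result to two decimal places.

First mineral: 55.845 g Fe in 501.815 g formula = 11.13 wt% Fe.
Second mineral: 111.690 g Fe in 263.854 g formula = 42.33 wt% Fe.
11.13% − 42.33% gives a difference of -31.20 percentage points.

-31.20 percentage points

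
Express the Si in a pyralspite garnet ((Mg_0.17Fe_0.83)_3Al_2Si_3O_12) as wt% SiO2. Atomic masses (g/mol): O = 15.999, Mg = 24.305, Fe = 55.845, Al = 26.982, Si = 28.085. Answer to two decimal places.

M((Mg_0.17Fe_0.83)_3Al_2Si_3O_12) = 481.657 g/mol; M(SiO2) = 60.083 g/mol.
Moles SiO2 per formula unit = 3 Si ÷ 1 = 3.0000.
SiO2 fraction = (3.0000 × 60.083) / 481.657 = 180.249/481.657 = 0.3742.

37.42 wt%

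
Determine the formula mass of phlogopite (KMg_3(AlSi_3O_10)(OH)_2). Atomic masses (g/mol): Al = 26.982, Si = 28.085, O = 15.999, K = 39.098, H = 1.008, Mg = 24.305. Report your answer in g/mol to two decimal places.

417.25 g/mol

M = 1×39.098 + 3×24.305 + 1×26.982 + 3×28.085 + 12×15.999 + 2×1.008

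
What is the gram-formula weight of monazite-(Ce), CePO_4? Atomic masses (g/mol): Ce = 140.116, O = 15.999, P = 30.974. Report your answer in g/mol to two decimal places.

M = 1(140.116) + 1(30.974) + 4(15.999)

235.09 g/mol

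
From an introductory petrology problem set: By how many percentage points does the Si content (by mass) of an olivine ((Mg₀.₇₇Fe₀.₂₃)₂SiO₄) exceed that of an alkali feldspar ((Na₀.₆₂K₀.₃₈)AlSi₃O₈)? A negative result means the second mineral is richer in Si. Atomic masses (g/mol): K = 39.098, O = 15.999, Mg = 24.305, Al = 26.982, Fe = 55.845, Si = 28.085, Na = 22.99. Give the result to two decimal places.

M((Mg₀.₇₇Fe₀.₂₃)₂SiO₄) = 155.199 g/mol, so wt% Si = 28.085/155.199 × 100 = 18.10%.
M((Na₀.₆₂K₀.₃₈)AlSi₃O₈) = 268.340 g/mol, so wt% Si = 84.255/268.340 × 100 = 31.40%.
18.10 − 31.40 = -13.30 pp.

-13.30 percentage points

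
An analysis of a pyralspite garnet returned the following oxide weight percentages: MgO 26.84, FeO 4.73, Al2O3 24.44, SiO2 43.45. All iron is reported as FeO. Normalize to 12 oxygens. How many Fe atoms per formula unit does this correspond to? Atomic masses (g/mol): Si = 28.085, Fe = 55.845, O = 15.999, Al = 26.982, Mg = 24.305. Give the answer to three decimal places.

0.273 Fe apfu

MgO (M=40.304): mol = 0.66594; Mg = 0.66594, O = 0.66594.
FeO (M=71.844): mol = 0.06584; Fe = 0.06584, O = 0.06584.
Al2O3 (M=101.961): mol = 0.23970; Al = 0.47940, O = 0.71910.
SiO2 (M=60.083): mol = 0.72317; Si = 0.72317, O = 1.44634.
ΣO = 2.89722; factor = 12/ΣO = 4.14190.
Fe apfu = 0.06584 × 4.14190 = 0.273.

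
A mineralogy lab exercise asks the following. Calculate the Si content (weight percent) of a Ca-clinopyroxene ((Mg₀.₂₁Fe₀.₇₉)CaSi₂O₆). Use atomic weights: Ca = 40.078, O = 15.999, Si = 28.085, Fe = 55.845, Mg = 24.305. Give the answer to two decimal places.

Formula mass = 0.21×24.305 + 0.79×55.845 + 1×40.078 + 2×28.085 + 6×15.999 = 241.464 g/mol, of which 56.170 g is Si.
So Si makes up 56.170/241.464 = 0.2326 of the mass, i.e. 23.26%.

23.26 weight percent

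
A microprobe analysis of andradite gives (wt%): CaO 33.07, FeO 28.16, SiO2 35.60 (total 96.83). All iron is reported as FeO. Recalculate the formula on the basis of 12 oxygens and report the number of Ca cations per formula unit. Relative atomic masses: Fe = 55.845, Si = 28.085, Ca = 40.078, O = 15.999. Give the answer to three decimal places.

3.266 Ca apfu

33.07 wt% CaO ÷ 56.077 g/mol = 0.58972 mol, giving 0.58972 Ca and 0.58972 O.
28.16 wt% FeO ÷ 71.844 g/mol = 0.39196 mol, giving 0.39196 Fe and 0.39196 O.
35.60 wt% SiO2 ÷ 60.083 g/mol = 0.59251 mol, giving 0.59251 Si and 1.18502 O.
Oxygen sums to 2.16670; scaling by 12/2.16670 = 5.53838 puts the formula on 12 O.
Ca: 0.58972 × 5.53838 = 3.266 atoms per formula unit.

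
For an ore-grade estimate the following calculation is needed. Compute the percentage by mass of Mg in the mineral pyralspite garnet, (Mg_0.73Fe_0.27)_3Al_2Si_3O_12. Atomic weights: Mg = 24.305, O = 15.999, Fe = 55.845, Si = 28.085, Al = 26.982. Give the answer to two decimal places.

M((Mg_0.73Fe_0.27)_3Al_2Si_3O_12) = 428.669 g/mol.
Mg contributes 2.19 × 24.305 = 53.228 g per mole.
53.228/428.669 = 0.1242 → 12.42%.

12.42 wt%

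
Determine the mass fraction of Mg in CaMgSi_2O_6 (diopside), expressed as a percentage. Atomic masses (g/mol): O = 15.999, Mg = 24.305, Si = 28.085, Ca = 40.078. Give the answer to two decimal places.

11.22 mass %

M(CaMgSi_2O_6) = 216.547 g/mol.
Mg contributes 1 × 24.305 = 24.305 g per mole.
24.305/216.547 = 0.1122 → 11.22%.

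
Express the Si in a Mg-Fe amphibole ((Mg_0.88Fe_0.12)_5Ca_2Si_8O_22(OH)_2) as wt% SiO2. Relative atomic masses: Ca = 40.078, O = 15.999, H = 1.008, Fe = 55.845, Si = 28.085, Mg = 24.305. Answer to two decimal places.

M((Mg_0.88Fe_0.12)_5Ca_2Si_8O_22(OH)_2) = 831.277 g/mol; M(SiO2) = 60.083 g/mol.
Moles SiO2 per formula unit = 8 Si ÷ 1 = 8.0000.
SiO2 fraction = (8.0000 × 60.083) / 831.277 = 480.664/831.277 = 0.5782.

57.82 wt%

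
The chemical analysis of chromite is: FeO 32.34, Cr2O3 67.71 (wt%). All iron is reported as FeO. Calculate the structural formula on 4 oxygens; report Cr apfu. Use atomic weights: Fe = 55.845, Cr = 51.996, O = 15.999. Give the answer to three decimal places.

1.995 Cr apfu

FeO (M=71.844): mol = 0.45014; Fe = 0.45014, O = 0.45014.
Cr2O3 (M=151.989): mol = 0.44549; Cr = 0.89098, O = 1.33647.
ΣO = 1.78661; factor = 4/ΣO = 2.23888.
Cr apfu = 0.89098 × 2.23888 = 1.995.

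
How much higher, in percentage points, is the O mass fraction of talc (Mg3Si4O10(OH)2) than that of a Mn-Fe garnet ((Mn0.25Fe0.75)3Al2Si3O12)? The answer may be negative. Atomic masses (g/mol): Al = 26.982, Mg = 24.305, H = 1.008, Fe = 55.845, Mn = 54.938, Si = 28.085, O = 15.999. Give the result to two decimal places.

M(Mg3Si4O10(OH)2) = 379.259 g/mol, so wt% O = 191.988/379.259 × 100 = 50.62%.
M((Mn0.25Fe0.75)3Al2Si3O12) = 497.062 g/mol, so wt% O = 191.988/497.062 × 100 = 38.62%.
50.62 − 38.62 = 12.00 pp.

12.00 percentage points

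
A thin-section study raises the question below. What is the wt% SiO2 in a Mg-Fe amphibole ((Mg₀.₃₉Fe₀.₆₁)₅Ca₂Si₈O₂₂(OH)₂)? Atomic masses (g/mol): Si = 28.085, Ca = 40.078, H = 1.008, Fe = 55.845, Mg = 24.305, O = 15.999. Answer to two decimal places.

52.90 wt%

Molar mass of (Mg₀.₃₉Fe₀.₆₁)₅Ca₂Si₈O₂₂(OH)₂ = 1.95*24.305 + 3.05*55.845 + 2*40.078 + 8*28.085 + 24*15.999 + 2*1.008 = 908.550 g/mol.
Each formula unit contains 8 Si, equivalent to 8/1 = 8.0000 mol SiO2.
M(SiO2) = 1×28.085 + 2×15.999 = 60.083 g/mol.
Mass of SiO2 per formula unit = 8.0000 × 60.083 = 480.664 g.
SiO2 wt% = 480.664 / 908.550 × 100 = 52.90%.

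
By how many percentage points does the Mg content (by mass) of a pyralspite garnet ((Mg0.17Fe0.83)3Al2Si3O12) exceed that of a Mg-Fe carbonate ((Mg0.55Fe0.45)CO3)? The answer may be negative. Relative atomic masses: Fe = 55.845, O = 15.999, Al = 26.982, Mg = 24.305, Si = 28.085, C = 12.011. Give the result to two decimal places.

Mg in (Mg0.17Fe0.83)3Al2Si3O12: molar mass 481.657 g/mol; 0.51×24.305 = 12.396 g → 2.57 wt%.
Mg in (Mg0.55Fe0.45)CO3: molar mass 98.506 g/mol; 0.55×24.305 = 13.368 g → 13.57 wt%.
Difference = 2.57 − 13.57 = -11.00 percentage points.

-11.00 percentage points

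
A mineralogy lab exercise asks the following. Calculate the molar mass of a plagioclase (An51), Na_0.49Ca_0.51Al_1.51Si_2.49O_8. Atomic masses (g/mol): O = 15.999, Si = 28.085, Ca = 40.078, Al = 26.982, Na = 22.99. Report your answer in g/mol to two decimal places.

The formula mass is the sum 0.49·22.99 + 0.51·40.078 + 1.51·26.982 + 2.49·28.085 + 8·15.999.

270.37 g/mol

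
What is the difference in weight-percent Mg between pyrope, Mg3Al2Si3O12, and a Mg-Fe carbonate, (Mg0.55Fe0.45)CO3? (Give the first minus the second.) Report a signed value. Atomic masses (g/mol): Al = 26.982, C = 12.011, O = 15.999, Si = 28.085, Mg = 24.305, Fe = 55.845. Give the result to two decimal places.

Mg in Mg3Al2Si3O12: molar mass 403.122 g/mol; 3×24.305 = 72.915 g → 18.09 wt%.
Mg in (Mg0.55Fe0.45)CO3: molar mass 98.506 g/mol; 0.55×24.305 = 13.368 g → 13.57 wt%.
Difference = 18.09 − 13.57 = 4.52 percentage points.

4.52 percentage points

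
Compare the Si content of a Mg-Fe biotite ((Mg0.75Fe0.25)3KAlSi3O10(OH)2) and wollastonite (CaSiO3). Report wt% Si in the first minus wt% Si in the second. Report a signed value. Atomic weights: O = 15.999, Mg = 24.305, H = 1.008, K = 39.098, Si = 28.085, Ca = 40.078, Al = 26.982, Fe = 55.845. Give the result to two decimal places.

First mineral: 84.255 g Si in 440.909 g formula = 19.11 wt% Si.
Second mineral: 28.085 g Si in 116.160 g formula = 24.18 wt% Si.
19.11% − 24.18% gives a difference of -5.07 percentage points.

-5.07 percentage points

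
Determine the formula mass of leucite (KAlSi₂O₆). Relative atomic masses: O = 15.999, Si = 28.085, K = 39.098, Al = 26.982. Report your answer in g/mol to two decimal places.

The formula mass is the sum 1×39.098 + 1×26.982 + 2×28.085 + 6×15.999.

218.24 g/mol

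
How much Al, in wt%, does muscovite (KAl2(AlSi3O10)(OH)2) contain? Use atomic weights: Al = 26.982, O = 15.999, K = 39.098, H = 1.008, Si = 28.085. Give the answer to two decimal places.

Molar mass of KAl2(AlSi3O10)(OH)2: 1·39.098 + 3·26.982 + 3·28.085 + 12·15.999 + 2·1.008 = 398.303 g/mol.
Mass of Al per formula unit: 3 × 26.982 = 80.946 g.
Weight fraction Al = 80.946 / 398.303 = 0.2032.

20.32 wt%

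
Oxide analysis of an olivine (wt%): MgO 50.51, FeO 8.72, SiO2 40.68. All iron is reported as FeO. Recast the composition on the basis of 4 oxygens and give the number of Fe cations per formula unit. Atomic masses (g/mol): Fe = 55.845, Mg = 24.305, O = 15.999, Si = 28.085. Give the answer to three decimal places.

MgO (M=40.304): mol = 1.25323; Mg = 1.25323, O = 1.25323.
FeO (M=71.844): mol = 0.12137; Fe = 0.12137, O = 0.12137.
SiO2 (M=60.083): mol = 0.67706; Si = 0.67706, O = 1.35412.
ΣO = 2.72872; factor = 4/ΣO = 1.46589.
Fe apfu = 0.12137 × 1.46589 = 0.178.

0.178 Fe apfu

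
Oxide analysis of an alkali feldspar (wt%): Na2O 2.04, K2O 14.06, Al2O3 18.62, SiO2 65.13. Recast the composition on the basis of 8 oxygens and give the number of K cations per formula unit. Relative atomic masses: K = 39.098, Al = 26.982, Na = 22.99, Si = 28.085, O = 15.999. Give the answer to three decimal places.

0.824 K apfu

Na2O: 2.04/61.979 = 0.03291 mol → 0.06582 mol Na, 0.03291 mol O.
K2O: 14.06/94.195 = 0.14926 mol → 0.29852 mol K, 0.14926 mol O.
Al2O3: 18.62/101.961 = 0.18262 mol → 0.36524 mol Al, 0.54786 mol O.
SiO2: 65.13/60.083 = 1.08400 mol → 1.08400 mol Si, 2.16800 mol O.
Total oxygen = 2.89803 mol. Normalization factor = 8/2.89803 = 2.76050.
K per 8 O = 0.29852 × 2.76050 = 0.824.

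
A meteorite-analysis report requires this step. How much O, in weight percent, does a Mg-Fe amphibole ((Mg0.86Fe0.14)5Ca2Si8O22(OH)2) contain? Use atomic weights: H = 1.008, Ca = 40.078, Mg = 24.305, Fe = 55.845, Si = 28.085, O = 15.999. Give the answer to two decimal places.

46.02 weight percent

Molar mass of (Mg0.86Fe0.14)5Ca2Si8O22(OH)2: 4.30·24.305 + 0.70·55.845 + 2·40.078 + 8·28.085 + 24·15.999 + 2·1.008 = 834.431 g/mol.
Mass of O per formula unit: 24 × 15.999 = 383.976 g.
Weight fraction O = 383.976 / 834.431 = 0.4602.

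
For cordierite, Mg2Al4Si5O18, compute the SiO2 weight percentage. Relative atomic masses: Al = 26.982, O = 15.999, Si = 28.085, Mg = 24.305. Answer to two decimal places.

51.36 wt%

M(Mg2Al4Si5O18) = 584.945 g/mol; M(SiO2) = 60.083 g/mol.
Moles SiO2 per formula unit = 5 Si ÷ 1 = 5.0000.
SiO2 fraction = (5.0000 × 60.083) / 584.945 = 300.415/584.945 = 0.5136.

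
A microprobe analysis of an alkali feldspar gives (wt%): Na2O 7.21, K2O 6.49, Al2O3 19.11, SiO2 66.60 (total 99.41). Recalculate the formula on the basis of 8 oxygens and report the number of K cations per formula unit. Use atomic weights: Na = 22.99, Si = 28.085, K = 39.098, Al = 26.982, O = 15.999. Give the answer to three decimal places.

Na2O: 7.21/61.979 = 0.11633 mol → 0.23266 mol Na, 0.11633 mol O.
K2O: 6.49/94.195 = 0.06890 mol → 0.13780 mol K, 0.06890 mol O.
Al2O3: 19.11/101.961 = 0.18742 mol → 0.37484 mol Al, 0.56226 mol O.
SiO2: 66.60/60.083 = 1.10847 mol → 1.10847 mol Si, 2.21694 mol O.
Total oxygen = 2.96443 mol. Normalization factor = 8/2.96443 = 2.69866.
K per 8 O = 0.13780 × 2.69866 = 0.372.

0.372 K apfu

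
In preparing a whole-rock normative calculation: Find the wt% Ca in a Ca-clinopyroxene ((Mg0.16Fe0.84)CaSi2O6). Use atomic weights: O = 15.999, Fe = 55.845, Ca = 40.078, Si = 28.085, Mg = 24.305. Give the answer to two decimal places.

Molar mass of (Mg0.16Fe0.84)CaSi2O6: 0.16×24.305 + 0.84×55.845 + 1×40.078 + 2×28.085 + 6×15.999 = 243.041 g/mol.
Mass of Ca per formula unit: 1 × 40.078 = 40.078 g.
Weight fraction Ca = 40.078 / 243.041 = 0.1649.

16.49 wt%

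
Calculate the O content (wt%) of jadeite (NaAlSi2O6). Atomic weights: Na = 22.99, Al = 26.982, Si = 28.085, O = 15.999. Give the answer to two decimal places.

47.49 wt%

Molar mass of NaAlSi2O6: 1×22.99 + 1×26.982 + 2×28.085 + 6×15.999 = 202.136 g/mol.
Mass of O per formula unit: 6 × 15.999 = 95.994 g.
Weight fraction O = 95.994 / 202.136 = 0.4749.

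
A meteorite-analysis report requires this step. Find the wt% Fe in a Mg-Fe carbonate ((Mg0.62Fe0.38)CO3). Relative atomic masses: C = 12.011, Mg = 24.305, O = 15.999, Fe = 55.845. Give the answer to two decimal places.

22.04 mass %

Molar mass of (Mg0.62Fe0.38)CO3: 0.62*24.305 + 0.38*55.845 + 1*12.011 + 3*15.999 = 96.298 g/mol.
Mass of Fe per formula unit: 0.38 × 55.845 = 21.221 g.
Weight fraction Fe = 21.221 / 96.298 = 0.2204.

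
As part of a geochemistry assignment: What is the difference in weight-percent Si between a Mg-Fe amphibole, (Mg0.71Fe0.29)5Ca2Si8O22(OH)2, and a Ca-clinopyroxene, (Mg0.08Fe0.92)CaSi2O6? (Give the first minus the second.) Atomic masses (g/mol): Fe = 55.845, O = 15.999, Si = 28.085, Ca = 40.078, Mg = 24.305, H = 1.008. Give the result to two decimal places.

3.31 percentage points

Si in (Mg0.71Fe0.29)5Ca2Si8O22(OH)2: molar mass 858.086 g/mol; 8×28.085 = 224.680 g → 26.18 wt%.
Si in (Mg0.08Fe0.92)CaSi2O6: molar mass 245.564 g/mol; 2×28.085 = 56.170 g → 22.87 wt%.
Difference = 26.18 − 22.87 = 3.31 percentage points.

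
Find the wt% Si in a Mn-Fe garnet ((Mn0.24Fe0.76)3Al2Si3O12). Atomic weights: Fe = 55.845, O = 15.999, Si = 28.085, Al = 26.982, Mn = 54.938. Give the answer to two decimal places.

Formula mass = 0.72*54.938 + 2.28*55.845 + 2*26.982 + 3*28.085 + 12*15.999 = 497.089 g/mol, of which 84.255 g is Si.
So Si makes up 84.255/497.089 = 0.1695 of the mass, i.e. 16.95%.

16.95 wt%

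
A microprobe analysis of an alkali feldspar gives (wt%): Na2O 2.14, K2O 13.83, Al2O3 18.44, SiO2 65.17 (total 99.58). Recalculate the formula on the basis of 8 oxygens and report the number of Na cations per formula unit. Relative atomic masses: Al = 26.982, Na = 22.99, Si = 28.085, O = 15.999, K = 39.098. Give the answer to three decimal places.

2.14 wt% Na2O ÷ 61.979 g/mol = 0.03453 mol, giving 0.06906 Na and 0.03453 O.
13.83 wt% K2O ÷ 94.195 g/mol = 0.14682 mol, giving 0.29364 K and 0.14682 O.
18.44 wt% Al2O3 ÷ 101.961 g/mol = 0.18085 mol, giving 0.36170 Al and 0.54255 O.
65.17 wt% SiO2 ÷ 60.083 g/mol = 1.08467 mol, giving 1.08467 Si and 2.16934 O.
Oxygen sums to 2.89324; scaling by 8/2.89324 = 2.76507 puts the formula on 8 O.
Na: 0.06906 × 2.76507 = 0.191 atoms per formula unit.

0.191 Na apfu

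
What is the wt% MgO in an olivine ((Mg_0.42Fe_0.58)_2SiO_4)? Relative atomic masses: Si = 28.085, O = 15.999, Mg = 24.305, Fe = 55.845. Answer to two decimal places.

Formula mass = 177.277 g/mol.
0.84 Mg → 0.8400 mol MgO per formula unit; M(MgO) = 40.304, so MgO mass = 33.855 g.
33.855/177.277 × 100 = 19.10 wt%.

19.10 wt%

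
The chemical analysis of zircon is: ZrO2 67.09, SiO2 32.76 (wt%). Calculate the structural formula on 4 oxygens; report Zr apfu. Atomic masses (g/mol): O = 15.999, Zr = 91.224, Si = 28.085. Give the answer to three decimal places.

ZrO2: 67.09/123.222 = 0.54446 mol → 0.54446 mol Zr, 1.08892 mol O.
SiO2: 32.76/60.083 = 0.54525 mol → 0.54525 mol Si, 1.09050 mol O.
Total oxygen = 2.17942 mol. Normalization factor = 4/2.17942 = 1.83535.
Zr per 4 O = 0.54446 × 1.83535 = 0.999.

0.999 Zr apfu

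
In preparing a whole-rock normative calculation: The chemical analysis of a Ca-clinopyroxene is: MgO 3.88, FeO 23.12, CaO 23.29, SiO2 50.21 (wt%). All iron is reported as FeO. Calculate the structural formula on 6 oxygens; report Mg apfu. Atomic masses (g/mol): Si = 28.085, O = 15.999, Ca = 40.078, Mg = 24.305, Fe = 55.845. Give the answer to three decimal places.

0.231 Mg apfu

MgO (M=40.304): mol = 0.09627; Mg = 0.09627, O = 0.09627.
FeO (M=71.844): mol = 0.32181; Fe = 0.32181, O = 0.32181.
CaO (M=56.077): mol = 0.41532; Ca = 0.41532, O = 0.41532.
SiO2 (M=60.083): mol = 0.83568; Si = 0.83568, O = 1.67136.
ΣO = 2.50476; factor = 6/ΣO = 2.39544.
Mg apfu = 0.09627 × 2.39544 = 0.231.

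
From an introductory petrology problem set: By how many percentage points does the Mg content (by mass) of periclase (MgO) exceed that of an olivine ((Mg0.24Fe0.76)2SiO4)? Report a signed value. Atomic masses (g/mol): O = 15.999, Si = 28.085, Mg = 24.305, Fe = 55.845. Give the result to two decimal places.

54.12 percentage points

Mg in MgO: molar mass 40.304 g/mol; 1×24.305 = 24.305 g → 60.30 wt%.
Mg in (Mg0.24Fe0.76)2SiO4: molar mass 188.632 g/mol; 0.48×24.305 = 11.666 g → 6.18 wt%.
Difference = 60.30 − 6.18 = 54.12 percentage points.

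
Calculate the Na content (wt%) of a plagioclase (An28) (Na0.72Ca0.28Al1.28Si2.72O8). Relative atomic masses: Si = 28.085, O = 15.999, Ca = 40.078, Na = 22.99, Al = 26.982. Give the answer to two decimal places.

6.21 wt%

Formula mass = 0.72×22.99 + 0.28×40.078 + 1.28×26.982 + 2.72×28.085 + 8×15.999 = 266.695 g/mol, of which 16.553 g is Na.
So Na makes up 16.553/266.695 = 0.0621 of the mass, i.e. 6.21%.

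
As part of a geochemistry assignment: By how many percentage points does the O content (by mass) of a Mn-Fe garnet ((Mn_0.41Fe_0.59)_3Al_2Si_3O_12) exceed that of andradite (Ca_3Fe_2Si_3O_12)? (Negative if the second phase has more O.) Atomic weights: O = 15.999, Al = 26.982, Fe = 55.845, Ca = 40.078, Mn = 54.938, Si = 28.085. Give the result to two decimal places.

0.88 percentage points

First mineral: 191.988 g O in 496.626 g formula = 38.66 wt% O.
Second mineral: 191.988 g O in 508.167 g formula = 37.78 wt% O.
38.66% − 37.78% gives a difference of 0.88 percentage points.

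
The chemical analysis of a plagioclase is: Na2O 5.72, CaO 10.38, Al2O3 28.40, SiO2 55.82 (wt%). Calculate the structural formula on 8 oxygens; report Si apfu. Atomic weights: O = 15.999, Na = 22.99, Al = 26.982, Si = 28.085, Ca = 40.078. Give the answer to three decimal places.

2.502 Si apfu

Na2O: 5.72/61.979 = 0.09229 mol → 0.18458 mol Na, 0.09229 mol O.
CaO: 10.38/56.077 = 0.18510 mol → 0.18510 mol Ca, 0.18510 mol O.
Al2O3: 28.40/101.961 = 0.27854 mol → 0.55708 mol Al, 0.83562 mol O.
SiO2: 55.82/60.083 = 0.92905 mol → 0.92905 mol Si, 1.85810 mol O.
Total oxygen = 2.97111 mol. Normalization factor = 8/2.97111 = 2.69260.
Si per 8 O = 0.92905 × 2.69260 = 2.502.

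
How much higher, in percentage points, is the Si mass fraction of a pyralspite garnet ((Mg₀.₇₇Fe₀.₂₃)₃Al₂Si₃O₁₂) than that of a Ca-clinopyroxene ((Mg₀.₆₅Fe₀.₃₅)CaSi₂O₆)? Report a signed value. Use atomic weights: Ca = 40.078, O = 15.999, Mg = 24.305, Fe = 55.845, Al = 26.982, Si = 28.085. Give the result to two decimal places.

First mineral: 84.255 g Si in 424.885 g formula = 19.83 wt% Si.
Second mineral: 56.170 g Si in 227.586 g formula = 24.68 wt% Si.
19.83% − 24.68% gives a difference of -4.85 percentage points.

-4.85 percentage points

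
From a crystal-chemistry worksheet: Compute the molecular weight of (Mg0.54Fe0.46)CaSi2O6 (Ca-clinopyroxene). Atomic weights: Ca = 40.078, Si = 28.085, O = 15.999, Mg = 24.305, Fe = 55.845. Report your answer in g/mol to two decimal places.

Mg: 0.54 × 24.305 = 13.1247
Fe: 0.46 × 55.845 = 25.6887
Ca: 1 × 40.078 = 40.0780
Si: 2 × 28.085 = 56.1700
O: 6 × 15.999 = 95.9940
Summing the contributions gives the formula mass.

231.06 g/mol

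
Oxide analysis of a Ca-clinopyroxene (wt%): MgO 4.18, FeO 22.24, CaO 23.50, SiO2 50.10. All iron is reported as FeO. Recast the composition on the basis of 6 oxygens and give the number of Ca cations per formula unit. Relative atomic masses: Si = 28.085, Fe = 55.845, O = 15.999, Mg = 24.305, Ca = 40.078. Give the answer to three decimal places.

MgO: 4.18/40.304 = 0.10371 mol → 0.10371 mol Mg, 0.10371 mol O.
FeO: 22.24/71.844 = 0.30956 mol → 0.30956 mol Fe, 0.30956 mol O.
CaO: 23.50/56.077 = 0.41907 mol → 0.41907 mol Ca, 0.41907 mol O.
SiO2: 50.10/60.083 = 0.83385 mol → 0.83385 mol Si, 1.66770 mol O.
Total oxygen = 2.50004 mol. Normalization factor = 6/2.50004 = 2.39996.
Ca per 6 O = 0.41907 × 2.39996 = 1.006.

1.006 Ca apfu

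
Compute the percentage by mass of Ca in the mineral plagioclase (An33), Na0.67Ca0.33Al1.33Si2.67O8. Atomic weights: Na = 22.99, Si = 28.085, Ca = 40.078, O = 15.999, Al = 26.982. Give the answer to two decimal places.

4.94 wt%

Formula mass = 0.67*22.99 + 0.33*40.078 + 1.33*26.982 + 2.67*28.085 + 8*15.999 = 267.494 g/mol, of which 13.226 g is Ca.
So Ca makes up 13.226/267.494 = 0.0494 of the mass, i.e. 4.94%.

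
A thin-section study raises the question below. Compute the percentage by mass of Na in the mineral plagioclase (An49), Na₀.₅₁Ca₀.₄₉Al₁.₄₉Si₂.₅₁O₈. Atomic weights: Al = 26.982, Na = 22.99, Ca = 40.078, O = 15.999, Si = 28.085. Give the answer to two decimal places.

4.34 wt%

M(Na₀.₅₁Ca₀.₄₉Al₁.₄₉Si₂.₅₁O₈) = 270.052 g/mol.
Na contributes 0.51 × 22.99 = 11.725 g per mole.
11.725/270.052 = 0.0434 → 4.34%.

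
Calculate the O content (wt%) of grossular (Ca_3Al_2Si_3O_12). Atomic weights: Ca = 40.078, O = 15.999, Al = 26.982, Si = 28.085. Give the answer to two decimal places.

42.62 wt%

Molar mass of Ca_3Al_2Si_3O_12: 3·40.078 + 2·26.982 + 3·28.085 + 12·15.999 = 450.441 g/mol.
Mass of O per formula unit: 12 × 15.999 = 191.988 g.
Weight fraction O = 191.988 / 450.441 = 0.4262.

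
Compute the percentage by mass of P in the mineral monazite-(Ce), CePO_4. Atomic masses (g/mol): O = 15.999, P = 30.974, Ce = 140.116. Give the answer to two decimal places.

13.18 weight percent

Molar mass of CePO_4: 1×140.116 + 1×30.974 + 4×15.999 = 235.086 g/mol.
Mass of P per formula unit: 1 × 30.974 = 30.974 g.
Weight fraction P = 30.974 / 235.086 = 0.1318.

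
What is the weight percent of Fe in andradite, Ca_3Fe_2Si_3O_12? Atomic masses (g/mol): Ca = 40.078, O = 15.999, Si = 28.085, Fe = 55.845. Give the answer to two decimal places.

21.98 wt%

M(Ca_3Fe_2Si_3O_12) = 508.167 g/mol.
Fe contributes 2 × 55.845 = 111.690 g per mole.
111.690/508.167 = 0.2198 → 21.98%.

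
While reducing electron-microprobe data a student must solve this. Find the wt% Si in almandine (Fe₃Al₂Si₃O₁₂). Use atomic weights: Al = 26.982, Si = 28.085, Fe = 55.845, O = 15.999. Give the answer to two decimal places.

Molar mass of Fe₃Al₂Si₃O₁₂: 3×55.845 + 2×26.982 + 3×28.085 + 12×15.999 = 497.742 g/mol.
Mass of Si per formula unit: 3 × 28.085 = 84.255 g.
Weight fraction Si = 84.255 / 497.742 = 0.1693.

16.93 wt%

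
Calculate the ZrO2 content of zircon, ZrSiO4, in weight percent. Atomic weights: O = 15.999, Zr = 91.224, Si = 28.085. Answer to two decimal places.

67.22 wt%

Molar mass of ZrSiO4 = 1×91.224 + 1×28.085 + 4×15.999 = 183.305 g/mol.
Each formula unit contains 1 Zr, equivalent to 1/1 = 1.0000 mol ZrO2.
M(ZrO2) = 1×91.224 + 2×15.999 = 123.222 g/mol.
Mass of ZrO2 per formula unit = 1.0000 × 123.222 = 123.222 g.
ZrO2 wt% = 123.222 / 183.305 × 100 = 67.22%.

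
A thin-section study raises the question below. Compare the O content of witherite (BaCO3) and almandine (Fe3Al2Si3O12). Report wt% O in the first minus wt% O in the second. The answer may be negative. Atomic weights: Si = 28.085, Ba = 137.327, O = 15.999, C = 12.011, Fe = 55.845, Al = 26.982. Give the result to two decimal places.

-14.25 percentage points

M(BaCO3) = 197.335 g/mol, so wt% O = 47.997/197.335 × 100 = 24.32%.
M(Fe3Al2Si3O12) = 497.742 g/mol, so wt% O = 191.988/497.742 × 100 = 38.57%.
24.32 − 38.57 = -14.25 pp.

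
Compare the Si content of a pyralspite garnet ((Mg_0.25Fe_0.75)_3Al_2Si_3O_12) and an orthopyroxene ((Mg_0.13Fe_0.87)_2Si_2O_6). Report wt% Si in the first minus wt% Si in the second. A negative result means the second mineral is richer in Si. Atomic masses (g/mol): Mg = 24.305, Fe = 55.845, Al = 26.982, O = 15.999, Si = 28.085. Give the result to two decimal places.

-4.20 percentage points

Si in (Mg_0.25Fe_0.75)_3Al_2Si_3O_12: molar mass 474.087 g/mol; 3×28.085 = 84.255 g → 17.77 wt%.
Si in (Mg_0.13Fe_0.87)_2Si_2O_6: molar mass 255.654 g/mol; 2×28.085 = 56.170 g → 21.97 wt%.
Difference = 17.77 − 21.97 = -4.20 percentage points.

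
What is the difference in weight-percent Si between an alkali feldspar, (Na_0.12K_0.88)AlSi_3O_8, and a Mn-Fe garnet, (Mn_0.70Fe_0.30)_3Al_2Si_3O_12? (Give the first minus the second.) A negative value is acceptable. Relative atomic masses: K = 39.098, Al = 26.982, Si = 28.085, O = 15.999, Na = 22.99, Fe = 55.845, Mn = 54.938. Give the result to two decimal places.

M((Na_0.12K_0.88)AlSi_3O_8) = 276.394 g/mol, so wt% Si = 84.255/276.394 × 100 = 30.48%.
M((Mn_0.70Fe_0.30)_3Al_2Si_3O_12) = 495.837 g/mol, so wt% Si = 84.255/495.837 × 100 = 16.99%.
30.48 − 16.99 = 13.49 pp.

13.49 percentage points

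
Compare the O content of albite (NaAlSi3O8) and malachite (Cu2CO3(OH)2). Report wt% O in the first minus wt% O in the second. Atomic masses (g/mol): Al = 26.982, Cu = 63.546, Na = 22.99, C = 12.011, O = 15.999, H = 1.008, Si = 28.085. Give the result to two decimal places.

O in NaAlSi3O8: molar mass 262.219 g/mol; 8×15.999 = 127.992 g → 48.81 wt%.
O in Cu2CO3(OH)2: molar mass 221.114 g/mol; 5×15.999 = 79.995 g → 36.18 wt%.
Difference = 48.81 − 36.18 = 12.63 percentage points.

12.63 percentage points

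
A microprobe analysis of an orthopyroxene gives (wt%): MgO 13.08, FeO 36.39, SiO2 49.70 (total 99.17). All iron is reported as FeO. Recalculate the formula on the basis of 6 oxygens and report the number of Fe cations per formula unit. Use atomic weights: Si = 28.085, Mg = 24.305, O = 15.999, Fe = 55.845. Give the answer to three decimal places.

1.223 Fe apfu

MgO (M=40.304): mol = 0.32453; Mg = 0.32453, O = 0.32453.
FeO (M=71.844): mol = 0.50651; Fe = 0.50651, O = 0.50651.
SiO2 (M=60.083): mol = 0.82719; Si = 0.82719, O = 1.65438.
ΣO = 2.48542; factor = 6/ΣO = 2.41408.
Fe apfu = 0.50651 × 2.41408 = 1.223.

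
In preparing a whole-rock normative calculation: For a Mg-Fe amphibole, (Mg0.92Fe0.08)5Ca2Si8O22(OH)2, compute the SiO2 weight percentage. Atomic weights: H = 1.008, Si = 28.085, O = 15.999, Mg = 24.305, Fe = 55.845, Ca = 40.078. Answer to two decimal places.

M((Mg0.92Fe0.08)5Ca2Si8O22(OH)2) = 824.969 g/mol; M(SiO2) = 60.083 g/mol.
Moles SiO2 per formula unit = 8 Si ÷ 1 = 8.0000.
SiO2 fraction = (8.0000 × 60.083) / 824.969 = 480.664/824.969 = 0.5826.

58.26 wt%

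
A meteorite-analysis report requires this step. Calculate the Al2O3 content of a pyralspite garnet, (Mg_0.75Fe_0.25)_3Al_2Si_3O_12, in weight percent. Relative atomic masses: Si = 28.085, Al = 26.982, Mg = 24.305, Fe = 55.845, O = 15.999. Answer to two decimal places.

23.89 wt%

M((Mg_0.75Fe_0.25)_3Al_2Si_3O_12) = 426.777 g/mol; M(Al2O3) = 101.961 g/mol.
Moles Al2O3 per formula unit = 2 Al ÷ 2 = 1.0000.
Al2O3 fraction = (1.0000 × 101.961) / 426.777 = 101.961/426.777 = 0.2389.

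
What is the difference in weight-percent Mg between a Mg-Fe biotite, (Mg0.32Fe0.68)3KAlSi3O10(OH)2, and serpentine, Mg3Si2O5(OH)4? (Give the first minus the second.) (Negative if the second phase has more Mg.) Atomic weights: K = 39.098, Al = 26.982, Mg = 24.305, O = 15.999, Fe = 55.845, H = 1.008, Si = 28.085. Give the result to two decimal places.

-21.47 percentage points

M((Mg0.32Fe0.68)3KAlSi3O10(OH)2) = 481.596 g/mol, so wt% Mg = 23.333/481.596 × 100 = 4.84%.
M(Mg3Si2O5(OH)4) = 277.108 g/mol, so wt% Mg = 72.915/277.108 × 100 = 26.31%.
4.84 − 26.31 = -21.47 pp.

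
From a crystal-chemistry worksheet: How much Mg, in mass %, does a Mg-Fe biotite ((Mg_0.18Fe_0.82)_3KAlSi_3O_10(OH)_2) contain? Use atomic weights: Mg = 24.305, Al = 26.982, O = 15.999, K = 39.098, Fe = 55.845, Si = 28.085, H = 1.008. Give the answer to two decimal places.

Formula mass = 0.54×24.305 + 2.46×55.845 + 1×39.098 + 1×26.982 + 3×28.085 + 12×15.999 + 2×1.008 = 494.842 g/mol, of which 13.125 g is Mg.
So Mg makes up 13.125/494.842 = 0.0265 of the mass, i.e. 2.65%.

2.65 mass %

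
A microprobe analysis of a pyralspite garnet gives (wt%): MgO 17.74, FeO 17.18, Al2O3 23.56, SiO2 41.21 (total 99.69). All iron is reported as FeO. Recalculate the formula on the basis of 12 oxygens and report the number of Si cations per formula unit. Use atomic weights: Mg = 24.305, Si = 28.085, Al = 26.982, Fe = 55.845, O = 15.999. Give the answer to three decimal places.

17.74 wt% MgO ÷ 40.304 g/mol = 0.44015 mol, giving 0.44015 Mg and 0.44015 O.
17.18 wt% FeO ÷ 71.844 g/mol = 0.23913 mol, giving 0.23913 Fe and 0.23913 O.
23.56 wt% Al2O3 ÷ 101.961 g/mol = 0.23107 mol, giving 0.46214 Al and 0.69321 O.
41.21 wt% SiO2 ÷ 60.083 g/mol = 0.68588 mol, giving 0.68588 Si and 1.37176 O.
Oxygen sums to 2.74425; scaling by 12/2.74425 = 4.37278 puts the formula on 12 O.
Si: 0.68588 × 4.37278 = 2.999 atoms per formula unit.

2.999 Si apfu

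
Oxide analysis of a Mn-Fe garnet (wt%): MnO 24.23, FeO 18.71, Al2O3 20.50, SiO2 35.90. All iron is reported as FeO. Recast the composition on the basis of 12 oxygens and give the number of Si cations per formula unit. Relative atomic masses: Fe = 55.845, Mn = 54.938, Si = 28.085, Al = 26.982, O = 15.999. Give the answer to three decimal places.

MnO (M=70.937): mol = 0.34157; Mn = 0.34157, O = 0.34157.
FeO (M=71.844): mol = 0.26043; Fe = 0.26043, O = 0.26043.
Al2O3 (M=101.961): mol = 0.20106; Al = 0.40212, O = 0.60318.
SiO2 (M=60.083): mol = 0.59751; Si = 0.59751, O = 1.19502.
ΣO = 2.40020; factor = 12/ΣO = 4.99958.
Si apfu = 0.59751 × 4.99958 = 2.987.

2.987 Si apfu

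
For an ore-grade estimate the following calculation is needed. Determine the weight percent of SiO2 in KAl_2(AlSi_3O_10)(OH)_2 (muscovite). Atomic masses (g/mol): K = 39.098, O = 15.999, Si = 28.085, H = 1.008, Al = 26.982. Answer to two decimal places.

Molar mass of KAl_2(AlSi_3O_10)(OH)_2 = 1·39.098 + 3·26.982 + 3·28.085 + 12·15.999 + 2·1.008 = 398.303 g/mol.
Each formula unit contains 3 Si, equivalent to 3/1 = 3.0000 mol SiO2.
M(SiO2) = 1×28.085 + 2×15.999 = 60.083 g/mol.
Mass of SiO2 per formula unit = 3.0000 × 60.083 = 180.249 g.
SiO2 wt% = 180.249 / 398.303 × 100 = 45.25%.

45.25 wt%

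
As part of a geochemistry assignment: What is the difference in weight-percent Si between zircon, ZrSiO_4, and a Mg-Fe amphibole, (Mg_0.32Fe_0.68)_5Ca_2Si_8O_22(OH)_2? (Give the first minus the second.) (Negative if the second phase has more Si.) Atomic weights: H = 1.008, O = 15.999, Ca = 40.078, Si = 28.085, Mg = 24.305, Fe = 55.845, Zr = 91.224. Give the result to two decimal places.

-9.11 percentage points

M(ZrSiO_4) = 183.305 g/mol, so wt% Si = 28.085/183.305 × 100 = 15.32%.
M((Mg_0.32Fe_0.68)_5Ca_2Si_8O_22(OH)_2) = 919.589 g/mol, so wt% Si = 224.680/919.589 × 100 = 24.43%.
15.32 − 24.43 = -9.11 pp.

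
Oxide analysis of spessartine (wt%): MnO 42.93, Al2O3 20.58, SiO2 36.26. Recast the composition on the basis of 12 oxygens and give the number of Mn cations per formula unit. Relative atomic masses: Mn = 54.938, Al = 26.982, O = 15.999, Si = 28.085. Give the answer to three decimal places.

42.93 wt% MnO ÷ 70.937 g/mol = 0.60518 mol, giving 0.60518 Mn and 0.60518 O.
20.58 wt% Al2O3 ÷ 101.961 g/mol = 0.20184 mol, giving 0.40368 Al and 0.60552 O.
36.26 wt% SiO2 ÷ 60.083 g/mol = 0.60350 mol, giving 0.60350 Si and 1.20700 O.
Oxygen sums to 2.41770; scaling by 12/2.41770 = 4.96339 puts the formula on 12 O.
Mn: 0.60518 × 4.96339 = 3.004 atoms per formula unit.

3.004 Mn apfu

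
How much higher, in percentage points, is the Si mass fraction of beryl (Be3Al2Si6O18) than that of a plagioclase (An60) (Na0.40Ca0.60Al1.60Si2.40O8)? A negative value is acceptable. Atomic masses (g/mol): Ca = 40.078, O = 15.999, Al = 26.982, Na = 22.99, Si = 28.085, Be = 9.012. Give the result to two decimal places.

M(Be3Al2Si6O18) = 537.492 g/mol, so wt% Si = 168.510/537.492 × 100 = 31.35%.
M(Na0.40Ca0.60Al1.60Si2.40O8) = 271.810 g/mol, so wt% Si = 67.404/271.810 × 100 = 24.80%.
31.35 − 24.80 = 6.55 pp.

6.55 percentage points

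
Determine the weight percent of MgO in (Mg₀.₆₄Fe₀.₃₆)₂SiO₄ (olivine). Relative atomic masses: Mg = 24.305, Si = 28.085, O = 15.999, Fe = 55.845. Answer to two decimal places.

31.57 wt%

M((Mg₀.₆₄Fe₀.₃₆)₂SiO₄) = 163.400 g/mol; M(MgO) = 40.304 g/mol.
Moles MgO per formula unit = 1.28 Mg ÷ 1 = 1.2800.
MgO fraction = (1.2800 × 40.304) / 163.400 = 51.589/163.400 = 0.3157.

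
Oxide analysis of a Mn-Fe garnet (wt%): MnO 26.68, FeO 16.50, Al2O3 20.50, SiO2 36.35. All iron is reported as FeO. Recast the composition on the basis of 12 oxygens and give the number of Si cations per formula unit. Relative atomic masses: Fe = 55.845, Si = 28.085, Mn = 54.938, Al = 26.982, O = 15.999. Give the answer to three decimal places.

3.001 Si apfu

MnO (M=70.937): mol = 0.37611; Mn = 0.37611, O = 0.37611.
FeO (M=71.844): mol = 0.22966; Fe = 0.22966, O = 0.22966.
Al2O3 (M=101.961): mol = 0.20106; Al = 0.40212, O = 0.60318.
SiO2 (M=60.083): mol = 0.60500; Si = 0.60500, O = 1.21000.
ΣO = 2.41895; factor = 12/ΣO = 4.96083.
Si apfu = 0.60500 × 4.96083 = 3.001.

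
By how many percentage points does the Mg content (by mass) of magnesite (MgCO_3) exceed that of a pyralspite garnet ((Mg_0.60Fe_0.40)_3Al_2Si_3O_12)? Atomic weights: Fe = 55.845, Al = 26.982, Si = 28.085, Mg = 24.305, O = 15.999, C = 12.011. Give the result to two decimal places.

18.91 percentage points

M(MgCO_3) = 84.313 g/mol, so wt% Mg = 24.305/84.313 × 100 = 28.83%.
M((Mg_0.60Fe_0.40)_3Al_2Si_3O_12) = 440.970 g/mol, so wt% Mg = 43.749/440.970 × 100 = 9.92%.
28.83 − 9.92 = 18.91 pp.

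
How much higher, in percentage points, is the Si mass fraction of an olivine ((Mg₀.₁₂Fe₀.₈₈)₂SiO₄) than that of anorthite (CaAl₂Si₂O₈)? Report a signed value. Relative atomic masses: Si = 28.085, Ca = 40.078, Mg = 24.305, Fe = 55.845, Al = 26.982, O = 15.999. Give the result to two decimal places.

-5.88 percentage points

Si in (Mg₀.₁₂Fe₀.₈₈)₂SiO₄: molar mass 196.201 g/mol; 1×28.085 = 28.085 g → 14.31 wt%.
Si in CaAl₂Si₂O₈: molar mass 278.204 g/mol; 2×28.085 = 56.170 g → 20.19 wt%.
Difference = 14.31 − 20.19 = -5.88 percentage points.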